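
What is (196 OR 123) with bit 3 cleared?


Step 1: 196 | 123 = 255
Step 2: 255 & ~(1 << 3) = 247

247


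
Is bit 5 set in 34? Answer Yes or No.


0b100010, bit 5 = 1. Yes

Yes


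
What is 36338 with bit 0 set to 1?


36338 | (1 << 0) = 36338 | 1 = 36339

36339


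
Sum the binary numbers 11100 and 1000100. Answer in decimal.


11100 + 1000100 = 1100000 = 96

96


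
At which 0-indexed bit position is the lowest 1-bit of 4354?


0b1000100000010. Lowest set bit at position 1

1


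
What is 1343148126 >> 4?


0b1010000000011101101000001011110 >> 4 = 0b101000000001110110100000101 = 83946757

83946757


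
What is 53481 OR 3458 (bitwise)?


0b1101000011101001 | 0b110110000010 = 0b1101110111101011 = 56811

56811


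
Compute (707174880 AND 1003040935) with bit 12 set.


Step 1: 707174880 & 1003040935 = 704651424
Step 2: 704651424 | (1 << 12) = 704651424 | 4096 = 704655520

704655520


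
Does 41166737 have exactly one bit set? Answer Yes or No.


0b10011101000010011110010001. Multiple bits set => No

No


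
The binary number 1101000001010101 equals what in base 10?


1101000001010101 in decimal = 53333

53333


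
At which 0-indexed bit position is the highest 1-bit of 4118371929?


0b11110101011110010101111001011001. Highest set bit at position 31

31


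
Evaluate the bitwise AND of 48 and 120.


0b110000 & 0b1111000 = 0b110000 = 48

48


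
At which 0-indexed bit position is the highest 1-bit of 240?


0b11110000. Highest set bit at position 7

7


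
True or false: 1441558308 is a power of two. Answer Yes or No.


0b1010101111011000110111100100100. Multiple bits set => No

No


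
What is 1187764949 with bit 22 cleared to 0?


1187764949 & ~(1 << 22) = 1183570645

1183570645


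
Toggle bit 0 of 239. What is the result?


239 ^ (1 << 0) = 239 ^ 1 = 238

238


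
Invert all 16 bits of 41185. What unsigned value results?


41185 ^ 65535 = 24350

24350


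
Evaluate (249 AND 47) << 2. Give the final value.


Step 1: 249 & 47 = 41
Step 2: 41 << 2 = 164

164


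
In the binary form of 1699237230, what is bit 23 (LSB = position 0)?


0b1100101010010000100110101101110, position 23 = 0

0


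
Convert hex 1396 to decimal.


1396 hex = 5014 decimal

5014


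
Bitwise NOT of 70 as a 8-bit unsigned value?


~0b1000110 = 0b10111001 = 185 (8-bit unsigned)

185


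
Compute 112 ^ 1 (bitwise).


0b1110000 ^ 0b1 = 0b1110001 = 113

113


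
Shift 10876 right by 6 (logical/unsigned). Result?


0b10101001111100 >> 6 = 0b10101001 = 169

169


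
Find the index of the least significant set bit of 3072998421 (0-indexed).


0b10110111001010100011110000010101. Lowest set bit at position 0

0


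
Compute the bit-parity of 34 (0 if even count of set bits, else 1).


0b100010 has 2 ones => parity 0

0


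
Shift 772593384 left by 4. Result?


0b101110000011001101011011101000 << 4 = 0b1011100000110011010110111010000000 = 12361494144

12361494144


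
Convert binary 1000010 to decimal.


1000010 in decimal = 66

66


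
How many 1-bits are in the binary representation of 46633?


0b1011011000101001 has 8 set bits

8


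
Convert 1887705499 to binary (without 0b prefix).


1887705499 = 1110000100001000001100110011011 in binary

1110000100001000001100110011011


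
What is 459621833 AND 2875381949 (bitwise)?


0b11011011001010100010111001001 & 0b10101011011000101101100010111101 = 0b1011011000000100000010001001 = 190857353

190857353


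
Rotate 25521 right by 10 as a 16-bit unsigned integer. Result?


Rotate 0b110001110110001 right by 10 (16-bit) = 0b1110110001011000 = 60504

60504


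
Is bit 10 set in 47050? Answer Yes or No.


0b1011011111001010, bit 10 = 1. Yes

Yes


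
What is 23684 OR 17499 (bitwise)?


0b101110010000100 | 0b100010001011011 = 0b101110011011111 = 23775

23775


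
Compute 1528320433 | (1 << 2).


1528320433 | (1 << 2) = 1528320433 | 4 = 1528320437

1528320437


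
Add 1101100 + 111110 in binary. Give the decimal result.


1101100 + 111110 = 10101010 = 170

170


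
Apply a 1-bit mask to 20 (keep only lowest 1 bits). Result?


20 & 1 = 0

0


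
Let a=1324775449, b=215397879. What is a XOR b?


1324775449 ^ 215397879 = 1109446126

1109446126


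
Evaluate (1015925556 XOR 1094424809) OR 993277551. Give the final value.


Step 1: 1015925556 ^ 1094424809 = 2109101021
Step 2: 2109101021 | 993277551 = 2142664703

2142664703


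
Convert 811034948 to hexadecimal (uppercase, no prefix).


811034948 = 30576944 hex

30576944


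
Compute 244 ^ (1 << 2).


244 ^ (1 << 2) = 244 ^ 4 = 240

240


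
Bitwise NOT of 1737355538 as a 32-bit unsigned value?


~0b1100111100011011111000100010010 = 0b10011000011100100000111011101101 = 2557611757 (32-bit unsigned)

2557611757


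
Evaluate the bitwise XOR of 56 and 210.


0b111000 ^ 0b11010010 = 0b11101010 = 234

234


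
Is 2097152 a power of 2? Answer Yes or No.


0b1000000000000000000000. Only one bit set => Yes

Yes


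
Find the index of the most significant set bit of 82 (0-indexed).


0b1010010. Highest set bit at position 6

6


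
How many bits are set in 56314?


0b1101101111111010 has 12 set bits

12


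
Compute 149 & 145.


0b10010101 & 0b10010001 = 0b10010001 = 145

145


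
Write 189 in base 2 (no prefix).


189 = 10111101 in binary

10111101


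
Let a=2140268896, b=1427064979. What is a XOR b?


2140268896 ^ 1427064979 = 715039219

715039219


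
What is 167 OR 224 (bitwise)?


0b10100111 | 0b11100000 = 0b11100111 = 231

231


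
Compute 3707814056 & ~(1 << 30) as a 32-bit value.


3707814056 & ~(1 << 30) = 2634072232

2634072232


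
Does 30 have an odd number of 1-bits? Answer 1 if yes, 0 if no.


0b11110 has 4 ones => parity 0

0


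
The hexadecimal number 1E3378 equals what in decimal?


1E3378 hex = 1979256 decimal

1979256


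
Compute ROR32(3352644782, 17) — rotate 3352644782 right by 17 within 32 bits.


Rotate 0b11000111110101010100110010101110 right by 17 (32-bit) = 0b10100110010101110110001111101010 = 2790745066

2790745066


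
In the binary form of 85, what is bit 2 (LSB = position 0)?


0b1010101, position 2 = 1

1


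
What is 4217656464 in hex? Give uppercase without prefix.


4217656464 = FB645490 hex

FB645490


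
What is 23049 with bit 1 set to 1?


23049 | (1 << 1) = 23049 | 2 = 23051

23051


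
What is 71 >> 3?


0b1000111 >> 3 = 0b1000 = 8

8


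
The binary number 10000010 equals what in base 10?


10000010 in decimal = 130

130


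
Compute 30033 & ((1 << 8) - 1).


30033 & 255 = 81

81


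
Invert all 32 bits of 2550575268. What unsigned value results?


2550575268 ^ 4294967295 = 1744392027

1744392027


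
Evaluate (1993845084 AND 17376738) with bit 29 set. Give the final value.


Step 1: 1993845084 & 17376738 = 74048
Step 2: 74048 | (1 << 29) = 74048 | 536870912 = 536944960

536944960


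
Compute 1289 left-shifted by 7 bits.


0b10100001001 << 7 = 0b101000010010000000 = 164992

164992


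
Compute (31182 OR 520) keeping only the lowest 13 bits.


Step 1: 31182 | 520 = 31694
Step 2: 31694 & 8191 = 7118

7118


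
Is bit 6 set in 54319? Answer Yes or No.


0b1101010000101111, bit 6 = 0. No

No


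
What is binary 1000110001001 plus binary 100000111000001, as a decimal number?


1000110001001 + 100000111000001 = 101001101001010 = 21322

21322


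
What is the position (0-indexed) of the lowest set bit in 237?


0b11101101. Lowest set bit at position 0

0


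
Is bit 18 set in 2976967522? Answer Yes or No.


0b10110001011100001110101101100010, bit 18 = 0. No

No


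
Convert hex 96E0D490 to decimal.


96E0D490 hex = 2531316880 decimal

2531316880


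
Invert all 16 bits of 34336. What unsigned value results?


34336 ^ 65535 = 31199

31199


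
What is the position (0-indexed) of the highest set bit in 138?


0b10001010. Highest set bit at position 7

7


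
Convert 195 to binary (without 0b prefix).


195 = 11000011 in binary

11000011


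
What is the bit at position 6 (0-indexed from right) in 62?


0b111110, position 6 = 0

0


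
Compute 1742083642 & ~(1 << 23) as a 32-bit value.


1742083642 & ~(1 << 23) = 1733695034

1733695034


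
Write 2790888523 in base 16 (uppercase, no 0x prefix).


2790888523 = A659944B hex

A659944B


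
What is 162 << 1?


0b10100010 << 1 = 0b101000100 = 324

324


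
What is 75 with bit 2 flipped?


75 ^ (1 << 2) = 75 ^ 4 = 79

79


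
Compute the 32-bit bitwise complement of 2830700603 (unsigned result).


~0b10101000101110010001000000111011 = 0b1010111010001101110111111000100 = 1464266692 (32-bit unsigned)

1464266692


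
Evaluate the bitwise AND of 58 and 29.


0b111010 & 0b11101 = 0b11000 = 24

24


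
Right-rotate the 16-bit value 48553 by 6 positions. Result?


Rotate 0b1011110110101001 right by 6 (16-bit) = 0b1010011011110110 = 42742

42742


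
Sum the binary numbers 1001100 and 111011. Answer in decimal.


1001100 + 111011 = 10000111 = 135

135


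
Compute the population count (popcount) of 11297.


0b10110000100001 has 5 set bits

5


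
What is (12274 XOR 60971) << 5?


Step 1: 12274 ^ 60971 = 49625
Step 2: 49625 << 5 = 1588000

1588000


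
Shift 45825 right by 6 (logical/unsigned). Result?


0b1011001100000001 >> 6 = 0b1011001100 = 716

716


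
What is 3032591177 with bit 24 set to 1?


3032591177 | (1 << 24) = 3032591177 | 16777216 = 3049368393

3049368393


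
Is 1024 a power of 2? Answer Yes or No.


0b10000000000. Only one bit set => Yes

Yes


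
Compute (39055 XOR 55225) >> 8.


Step 1: 39055 ^ 55225 = 20278
Step 2: 20278 >> 8 = 79

79


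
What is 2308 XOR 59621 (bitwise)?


0b100100000100 ^ 0b1110100011100101 = 0b1110000111100001 = 57825

57825


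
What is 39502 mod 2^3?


39502 & 7 = 6

6


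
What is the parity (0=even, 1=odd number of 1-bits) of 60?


0b111100 has 4 ones => parity 0

0


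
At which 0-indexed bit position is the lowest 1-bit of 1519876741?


0b1011010100101110111101010000101. Lowest set bit at position 0

0


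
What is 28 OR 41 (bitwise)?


0b11100 | 0b101001 = 0b111101 = 61

61


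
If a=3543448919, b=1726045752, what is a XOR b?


3543448919 ^ 1726045752 = 3050693487

3050693487


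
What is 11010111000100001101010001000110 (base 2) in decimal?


11010111000100001101010001000110 in decimal = 3608204358

3608204358


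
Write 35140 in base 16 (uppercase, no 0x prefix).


35140 = 8944 hex

8944


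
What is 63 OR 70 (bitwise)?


0b111111 | 0b1000110 = 0b1111111 = 127

127


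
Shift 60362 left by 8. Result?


0b1110101111001010 << 8 = 0b111010111100101000000000 = 15452672

15452672


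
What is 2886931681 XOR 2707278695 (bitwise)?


0b10101100000100110001010011100001 ^ 0b10100001010111011100101101100111 = 0b1101010011101101111110000110 = 223272838

223272838


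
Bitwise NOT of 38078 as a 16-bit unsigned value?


~0b1001010010111110 = 0b110101101000001 = 27457 (16-bit unsigned)

27457


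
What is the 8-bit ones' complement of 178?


178 ^ 255 = 77

77


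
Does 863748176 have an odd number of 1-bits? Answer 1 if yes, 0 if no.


0b110011011110111100000001010000 has 14 ones => parity 0

0


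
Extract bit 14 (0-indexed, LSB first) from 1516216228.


0b1011010010111111001111110100100, position 14 = 0

0


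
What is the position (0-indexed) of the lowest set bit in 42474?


0b1010010111101010. Lowest set bit at position 1

1


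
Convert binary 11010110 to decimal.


11010110 in decimal = 214

214


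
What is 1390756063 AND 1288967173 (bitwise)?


0b1010010111001010100000011011111 & 0b1001100110101000001010000000101 = 0b1000000110001000000000000000101 = 1086586885

1086586885


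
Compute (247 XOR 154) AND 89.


Step 1: 247 ^ 154 = 109
Step 2: 109 & 89 = 73

73


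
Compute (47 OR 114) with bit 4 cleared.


Step 1: 47 | 114 = 127
Step 2: 127 & ~(1 << 4) = 111

111


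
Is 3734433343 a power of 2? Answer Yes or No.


0b11011110100101101110111000111111. Multiple bits set => No

No


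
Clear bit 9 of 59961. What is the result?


59961 & ~(1 << 9) = 59449

59449


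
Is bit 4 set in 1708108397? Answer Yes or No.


0b1100101110011111010101001101101, bit 4 = 0. No

No


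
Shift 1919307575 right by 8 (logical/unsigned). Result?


0b1110010011001100100111100110111 >> 8 = 0b11100100110011001001111 = 7497295

7497295


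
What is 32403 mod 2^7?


32403 & 127 = 19

19


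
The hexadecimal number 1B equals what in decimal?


1B hex = 27 decimal

27


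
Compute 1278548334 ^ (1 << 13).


1278548334 ^ (1 << 13) = 1278548334 ^ 8192 = 1278556526

1278556526


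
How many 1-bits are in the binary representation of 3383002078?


0b11001001101001001000001111011110 has 16 set bits

16


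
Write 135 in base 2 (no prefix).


135 = 10000111 in binary

10000111


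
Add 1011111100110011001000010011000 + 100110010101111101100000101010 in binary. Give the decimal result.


1011111100110011001000010011000 + 100110010101111101100000101010 = 10000101111100010110100011000010 = 2247190722

2247190722


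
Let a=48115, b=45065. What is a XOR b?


48115 ^ 45065 = 3066

3066


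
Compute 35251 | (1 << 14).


35251 | (1 << 14) = 35251 | 16384 = 51635

51635


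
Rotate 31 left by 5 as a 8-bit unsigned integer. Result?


Rotate 0b11111 left by 5 (8-bit) = 0b11100011 = 227

227


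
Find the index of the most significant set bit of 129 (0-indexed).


0b10000001. Highest set bit at position 7

7


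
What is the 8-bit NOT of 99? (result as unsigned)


~0b1100011 = 0b10011100 = 156 (8-bit unsigned)

156


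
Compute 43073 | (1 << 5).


43073 | (1 << 5) = 43073 | 32 = 43105

43105


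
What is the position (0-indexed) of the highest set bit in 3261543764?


0b11000010011001110011010101010100. Highest set bit at position 31

31


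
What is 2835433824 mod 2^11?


2835433824 & 2047 = 352

352


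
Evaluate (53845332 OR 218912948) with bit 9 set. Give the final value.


Step 1: 53845332 | 218912948 = 255712756
Step 2: 255712756 | (1 << 9) = 255712756 | 512 = 255713268

255713268


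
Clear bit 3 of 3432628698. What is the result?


3432628698 & ~(1 << 3) = 3432628690

3432628690


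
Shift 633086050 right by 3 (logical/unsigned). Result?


0b100101101111000010000001100010 >> 3 = 0b100101101111000010000001100 = 79135756

79135756


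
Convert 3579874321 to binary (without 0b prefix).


3579874321 = 11010101011000001000110000010001 in binary

11010101011000001000110000010001


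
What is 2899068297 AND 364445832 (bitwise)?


0b10101100110011000100010110001001 & 0b10101101110010000000010001000 = 0b100100010000000000010001000 = 76021896

76021896


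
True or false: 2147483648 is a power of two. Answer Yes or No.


0b10000000000000000000000000000000. Only one bit set => Yes

Yes


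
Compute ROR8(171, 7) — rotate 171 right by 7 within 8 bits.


Rotate 0b10101011 right by 7 (8-bit) = 0b1010111 = 87

87


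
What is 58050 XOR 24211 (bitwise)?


0b1110001011000010 ^ 0b101111010010011 = 0b1011110001010001 = 48209

48209


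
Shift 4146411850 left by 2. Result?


0b11110111001001010011100101001010 << 2 = 0b1111011100100101001110010100101000 = 16585647400

16585647400


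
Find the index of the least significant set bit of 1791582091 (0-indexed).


0b1101010110010010101111110001011. Lowest set bit at position 0

0


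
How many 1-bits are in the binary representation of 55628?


0b1101100101001100 has 8 set bits

8


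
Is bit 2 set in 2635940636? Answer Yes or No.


0b10011101000111010100001100011100, bit 2 = 1. Yes

Yes


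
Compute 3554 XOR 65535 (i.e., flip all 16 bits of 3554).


3554 ^ 65535 = 61981

61981


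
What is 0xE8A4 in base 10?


E8A4 hex = 59556 decimal

59556


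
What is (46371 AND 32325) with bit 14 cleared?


Step 1: 46371 & 32325 = 13313
Step 2: 13313 & ~(1 << 14) = 13313

13313


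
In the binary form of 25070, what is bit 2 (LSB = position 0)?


0b110000111101110, position 2 = 1

1


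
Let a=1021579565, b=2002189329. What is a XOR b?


1021579565 ^ 2002189329 = 1270017340

1270017340


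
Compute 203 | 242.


0b11001011 | 0b11110010 = 0b11111011 = 251

251


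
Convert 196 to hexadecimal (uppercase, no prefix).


196 = C4 hex

C4


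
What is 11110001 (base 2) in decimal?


11110001 in decimal = 241

241


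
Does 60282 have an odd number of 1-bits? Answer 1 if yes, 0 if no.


0b1110101101111010 has 11 ones => parity 1

1


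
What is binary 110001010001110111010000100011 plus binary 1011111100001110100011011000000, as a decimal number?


110001010001110111010000100011 + 1011111100001110100011011000000 = 10010000110011101011101011100011 = 2429467363

2429467363


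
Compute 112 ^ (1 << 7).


112 ^ (1 << 7) = 112 ^ 128 = 240

240


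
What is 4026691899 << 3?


0b11110000000000100111000100111011 << 3 = 0b11110000000000100111000100111011000 = 32213535192

32213535192


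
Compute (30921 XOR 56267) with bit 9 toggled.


Step 1: 30921 ^ 56267 = 41730
Step 2: 41730 ^ (1 << 9) = 41730 ^ 512 = 41218

41218


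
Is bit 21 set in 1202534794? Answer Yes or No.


0b1000111101011010011100110001010, bit 21 = 1. Yes

Yes


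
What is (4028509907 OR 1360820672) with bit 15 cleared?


Step 1: 4028509907 | 1360820672 = 4045307859
Step 2: 4045307859 & ~(1 << 15) = 4045307859

4045307859


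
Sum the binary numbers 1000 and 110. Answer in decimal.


1000 + 110 = 1110 = 14

14


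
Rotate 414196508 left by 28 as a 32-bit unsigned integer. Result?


Rotate 0b11000101100000010001100011100 left by 28 (32-bit) = 0b11000001100010110000001000110001 = 3247112753

3247112753


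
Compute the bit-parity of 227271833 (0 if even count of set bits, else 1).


0b1101100010111110010010011001 has 15 ones => parity 1

1


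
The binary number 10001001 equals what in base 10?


10001001 in decimal = 137

137


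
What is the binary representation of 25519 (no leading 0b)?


25519 = 110001110101111 in binary

110001110101111


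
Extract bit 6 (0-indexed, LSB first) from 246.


0b11110110, position 6 = 1

1


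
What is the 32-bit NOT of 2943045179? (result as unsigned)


~0b10101111011010110100111000111011 = 0b1010000100101001011000111000100 = 1351922116 (32-bit unsigned)

1351922116


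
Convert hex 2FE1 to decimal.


2FE1 hex = 12257 decimal

12257


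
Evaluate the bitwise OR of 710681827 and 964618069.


0b101010010111000010010011100011 | 0b111001011111101110011101010101 = 0b111011011111101110011111110111 = 998172663

998172663


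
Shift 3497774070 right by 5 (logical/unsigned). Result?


0b11010000011110111100101111110110 >> 5 = 0b110100000111101111001011111 = 109305439

109305439


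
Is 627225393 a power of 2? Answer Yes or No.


0b100101011000101011001100110001. Multiple bits set => No

No


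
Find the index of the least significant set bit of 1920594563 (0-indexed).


0b1110010011110011111001010000011. Lowest set bit at position 0

0


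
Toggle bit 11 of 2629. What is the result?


2629 ^ (1 << 11) = 2629 ^ 2048 = 581

581


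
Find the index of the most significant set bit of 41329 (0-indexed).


0b1010000101110001. Highest set bit at position 15

15


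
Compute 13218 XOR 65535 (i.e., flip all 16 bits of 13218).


13218 ^ 65535 = 52317

52317


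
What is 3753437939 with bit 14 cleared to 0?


3753437939 & ~(1 << 14) = 3753421555

3753421555


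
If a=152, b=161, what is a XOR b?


152 ^ 161 = 57

57


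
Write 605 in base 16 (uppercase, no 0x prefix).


605 = 25D hex

25D


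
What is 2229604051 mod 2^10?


2229604051 & 1023 = 723

723


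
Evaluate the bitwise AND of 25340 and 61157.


0b110001011111100 & 0b1110111011100101 = 0b110001011100100 = 25316

25316


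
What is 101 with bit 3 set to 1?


101 | (1 << 3) = 101 | 8 = 109

109


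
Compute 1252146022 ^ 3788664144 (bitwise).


0b1001010101000100011101101100110 ^ 0b11100001110100100110110101010000 = 0b10101011011100000101011000110110 = 2876266038

2876266038


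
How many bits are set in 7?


0b111 has 3 set bits

3


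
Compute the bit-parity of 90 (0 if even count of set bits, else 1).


0b1011010 has 4 ones => parity 0

0


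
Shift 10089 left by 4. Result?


0b10011101101001 << 4 = 0b100111011010010000 = 161424

161424


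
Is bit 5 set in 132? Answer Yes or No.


0b10000100, bit 5 = 0. No

No


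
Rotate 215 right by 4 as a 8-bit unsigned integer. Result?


Rotate 0b11010111 right by 4 (8-bit) = 0b1111101 = 125

125


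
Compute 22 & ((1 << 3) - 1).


22 & 7 = 6

6


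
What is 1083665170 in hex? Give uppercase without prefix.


1083665170 = 40976B12 hex

40976B12


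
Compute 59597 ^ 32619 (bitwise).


0b1110100011001101 ^ 0b111111101101011 = 0b1001011110100110 = 38822

38822


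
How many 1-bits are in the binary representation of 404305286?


0b11000000110010011010110000110 has 12 set bits

12


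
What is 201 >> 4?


0b11001001 >> 4 = 0b1100 = 12

12


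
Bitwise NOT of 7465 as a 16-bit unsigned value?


~0b1110100101001 = 0b1110001011010110 = 58070 (16-bit unsigned)

58070


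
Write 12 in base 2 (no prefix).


12 = 1100 in binary

1100


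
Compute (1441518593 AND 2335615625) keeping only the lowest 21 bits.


Step 1: 1441518593 & 2335615625 = 19038209
Step 2: 19038209 & 2097151 = 163841

163841


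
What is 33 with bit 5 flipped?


33 ^ (1 << 5) = 33 ^ 32 = 1

1


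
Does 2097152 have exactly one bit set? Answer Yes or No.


0b1000000000000000000000. Only one bit set => Yes

Yes


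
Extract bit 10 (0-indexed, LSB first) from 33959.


0b1000010010100111, position 10 = 1

1


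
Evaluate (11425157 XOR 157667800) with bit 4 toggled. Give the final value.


Step 1: 11425157 ^ 157667800 = 164332637
Step 2: 164332637 ^ (1 << 4) = 164332637 ^ 16 = 164332621

164332621


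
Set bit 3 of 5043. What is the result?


5043 | (1 << 3) = 5043 | 8 = 5051

5051


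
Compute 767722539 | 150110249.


0b101101110000101000010000101011 | 0b1000111100101000000000101001 = 0b101101111100101000010000101011 = 770868267

770868267


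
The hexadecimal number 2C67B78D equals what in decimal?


2C67B78D hex = 744994701 decimal

744994701


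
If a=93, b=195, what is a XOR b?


93 ^ 195 = 158

158


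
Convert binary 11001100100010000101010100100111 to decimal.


11001100100010000101010100100111 in decimal = 3431486759

3431486759


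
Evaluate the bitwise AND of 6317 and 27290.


0b1100010101101 & 0b110101010011010 = 0b100010001000 = 2184

2184


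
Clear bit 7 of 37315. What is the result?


37315 & ~(1 << 7) = 37187

37187


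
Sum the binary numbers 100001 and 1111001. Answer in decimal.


100001 + 1111001 = 10011010 = 154

154


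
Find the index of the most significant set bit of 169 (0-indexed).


0b10101001. Highest set bit at position 7

7


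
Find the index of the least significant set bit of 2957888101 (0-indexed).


0b10110000010011011100101001100101. Lowest set bit at position 0

0


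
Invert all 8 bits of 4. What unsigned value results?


4 ^ 255 = 251

251


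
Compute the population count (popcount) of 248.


0b11111000 has 5 set bits

5


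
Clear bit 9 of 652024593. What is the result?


652024593 & ~(1 << 9) = 652024081

652024081


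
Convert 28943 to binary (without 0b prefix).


28943 = 111000100001111 in binary

111000100001111


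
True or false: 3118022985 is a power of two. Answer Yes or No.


0b10111001110110010100000101001001. Multiple bits set => No

No


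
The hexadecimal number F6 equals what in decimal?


F6 hex = 246 decimal

246


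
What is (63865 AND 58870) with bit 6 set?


Step 1: 63865 & 58870 = 57712
Step 2: 57712 | (1 << 6) = 57712 | 64 = 57712

57712


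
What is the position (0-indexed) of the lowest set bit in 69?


0b1000101. Lowest set bit at position 0

0


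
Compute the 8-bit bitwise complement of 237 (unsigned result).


~0b11101101 = 0b10010 = 18 (8-bit unsigned)

18


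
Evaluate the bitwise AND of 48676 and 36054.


0b1011111000100100 & 0b1000110011010110 = 0b1000110000000100 = 35844

35844


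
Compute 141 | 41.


0b10001101 | 0b101001 = 0b10101101 = 173

173


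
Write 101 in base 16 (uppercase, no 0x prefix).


101 = 65 hex

65


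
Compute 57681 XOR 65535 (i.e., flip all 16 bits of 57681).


57681 ^ 65535 = 7854

7854


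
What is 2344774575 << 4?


0b10001011110000100110101110101111 << 4 = 0b100010111100001001101011101011110000 = 37516393200

37516393200


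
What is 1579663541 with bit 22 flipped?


1579663541 ^ (1 << 22) = 1579663541 ^ 4194304 = 1583857845

1583857845


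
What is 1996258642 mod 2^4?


1996258642 & 15 = 2

2


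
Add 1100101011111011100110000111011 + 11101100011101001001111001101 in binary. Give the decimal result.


1100101011111011100110000111011 + 11101100011101001001111001101 = 10000011000011000110000000001000 = 2198626312

2198626312


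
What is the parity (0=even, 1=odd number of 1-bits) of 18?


0b10010 has 2 ones => parity 0

0


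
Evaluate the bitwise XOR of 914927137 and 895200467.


0b110110100010001010111000100001 ^ 0b110101010110111010110011010011 = 0b11110100110000001011110010 = 64160498

64160498


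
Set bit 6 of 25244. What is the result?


25244 | (1 << 6) = 25244 | 64 = 25308

25308


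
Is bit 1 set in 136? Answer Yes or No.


0b10001000, bit 1 = 0. No

No


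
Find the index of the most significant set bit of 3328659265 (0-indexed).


0b11000110011001110100111101000001. Highest set bit at position 31

31


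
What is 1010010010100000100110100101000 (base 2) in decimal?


1010010010100000100110100101000 in decimal = 1380994344

1380994344


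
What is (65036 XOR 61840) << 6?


Step 1: 65036 ^ 61840 = 3996
Step 2: 3996 << 6 = 255744

255744


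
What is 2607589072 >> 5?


0b10011011011011001010011011010000 >> 5 = 0b100110110110110010100110110 = 81487158

81487158


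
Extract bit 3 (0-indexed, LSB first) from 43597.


0b1010101001001101, position 3 = 1

1


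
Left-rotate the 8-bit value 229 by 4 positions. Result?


Rotate 0b11100101 left by 4 (8-bit) = 0b1011110 = 94

94


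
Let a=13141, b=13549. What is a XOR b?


13141 ^ 13549 = 1976

1976


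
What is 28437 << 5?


0b110111100010101 << 5 = 0b11011110001010100000 = 909984

909984


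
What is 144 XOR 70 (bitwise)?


0b10010000 ^ 0b1000110 = 0b11010110 = 214

214


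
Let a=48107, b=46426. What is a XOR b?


48107 ^ 46426 = 3761

3761


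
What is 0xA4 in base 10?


A4 hex = 164 decimal

164


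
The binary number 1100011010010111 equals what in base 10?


1100011010010111 in decimal = 50839

50839


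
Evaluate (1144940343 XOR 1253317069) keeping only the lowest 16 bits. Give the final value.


Step 1: 1144940343 ^ 1253317069 = 243957498
Step 2: 243957498 & 65535 = 32506

32506


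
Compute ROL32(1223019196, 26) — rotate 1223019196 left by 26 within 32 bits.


Rotate 0b1001000111001011100101010111100 left by 26 (32-bit) = 0b11110001001000111001011100101010 = 4045641514

4045641514


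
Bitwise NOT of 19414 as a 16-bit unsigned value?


~0b100101111010110 = 0b1011010000101001 = 46121 (16-bit unsigned)

46121


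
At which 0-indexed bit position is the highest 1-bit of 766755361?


0b101101101100111100001000100001. Highest set bit at position 29

29


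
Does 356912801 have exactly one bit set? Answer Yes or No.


0b10101010001100000111010100001. Multiple bits set => No

No


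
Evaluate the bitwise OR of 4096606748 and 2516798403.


0b11110100001011010100001000011100 | 0b10010110000000110100101111000011 = 0b11110110001011110100101111011111 = 4130294751

4130294751


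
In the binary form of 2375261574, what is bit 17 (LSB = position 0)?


0b10001101100100111001110110000110, position 17 = 1

1


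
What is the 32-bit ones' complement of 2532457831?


2532457831 ^ 4294967295 = 1762509464

1762509464


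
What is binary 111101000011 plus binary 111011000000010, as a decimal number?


111101000011 + 111011000000010 = 1000010101000101 = 34117

34117


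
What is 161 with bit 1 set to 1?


161 | (1 << 1) = 161 | 2 = 163

163


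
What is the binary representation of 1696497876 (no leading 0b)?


1696497876 = 1100101000111101000000011010100 in binary

1100101000111101000000011010100


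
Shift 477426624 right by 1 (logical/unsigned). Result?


0b11100011101001111001111000000 >> 1 = 0b1110001110100111100111100000 = 238713312

238713312


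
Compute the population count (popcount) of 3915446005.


0b11101001011000001111011011110101 has 19 set bits

19


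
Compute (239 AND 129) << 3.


Step 1: 239 & 129 = 129
Step 2: 129 << 3 = 1032

1032


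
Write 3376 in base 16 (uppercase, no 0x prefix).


3376 = D30 hex

D30


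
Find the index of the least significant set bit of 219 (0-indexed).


0b11011011. Lowest set bit at position 0

0


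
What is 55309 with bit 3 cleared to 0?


55309 & ~(1 << 3) = 55301

55301


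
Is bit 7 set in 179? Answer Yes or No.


0b10110011, bit 7 = 1. Yes

Yes


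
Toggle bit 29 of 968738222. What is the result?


968738222 ^ (1 << 29) = 968738222 ^ 536870912 = 431867310

431867310


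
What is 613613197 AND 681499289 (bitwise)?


0b100100100100101111111010001101 & 0b101000100111101101101010011001 = 0b100000100100101101101010001001 = 546495113

546495113


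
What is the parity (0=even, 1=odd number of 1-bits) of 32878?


0b1000000001101110 has 6 ones => parity 0

0


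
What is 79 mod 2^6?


79 & 63 = 15

15


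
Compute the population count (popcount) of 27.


0b11011 has 4 set bits

4


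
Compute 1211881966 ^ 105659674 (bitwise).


0b1001000001110111101100111101110 ^ 0b110010011000011110100011010 = 0b1001110011101111110010011110100 = 1316480244

1316480244


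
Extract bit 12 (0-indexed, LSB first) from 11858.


0b10111001010010, position 12 = 0

0


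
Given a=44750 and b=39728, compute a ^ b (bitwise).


44750 ^ 39728 = 13822

13822


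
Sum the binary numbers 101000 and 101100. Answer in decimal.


101000 + 101100 = 1010100 = 84

84


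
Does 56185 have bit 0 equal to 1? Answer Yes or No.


0b1101101101111001, bit 0 = 1. Yes

Yes


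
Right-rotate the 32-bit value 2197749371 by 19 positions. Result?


Rotate 0b10000010111111101111111001111011 right by 19 (32-bit) = 0b11011111110011110111000001011111 = 3754913887

3754913887


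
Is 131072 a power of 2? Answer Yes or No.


0b100000000000000000. Only one bit set => Yes

Yes


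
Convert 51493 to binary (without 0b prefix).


51493 = 1100100100100101 in binary

1100100100100101


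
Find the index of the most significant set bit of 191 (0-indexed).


0b10111111. Highest set bit at position 7

7


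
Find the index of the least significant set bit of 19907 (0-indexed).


0b100110111000011. Lowest set bit at position 0

0


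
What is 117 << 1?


0b1110101 << 1 = 0b11101010 = 234

234


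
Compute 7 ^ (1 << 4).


7 ^ (1 << 4) = 7 ^ 16 = 23

23


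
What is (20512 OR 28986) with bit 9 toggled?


Step 1: 20512 | 28986 = 28986
Step 2: 28986 ^ (1 << 9) = 28986 ^ 512 = 29498

29498


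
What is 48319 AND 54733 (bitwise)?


0b1011110010111111 & 0b1101010111001101 = 0b1001010010001101 = 38029

38029


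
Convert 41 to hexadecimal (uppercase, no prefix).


41 = 29 hex

29


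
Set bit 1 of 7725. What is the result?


7725 | (1 << 1) = 7725 | 2 = 7727

7727


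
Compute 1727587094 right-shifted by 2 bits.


0b1100110111110001110001100010110 >> 2 = 0b11001101111100011100011000101 = 431896773

431896773


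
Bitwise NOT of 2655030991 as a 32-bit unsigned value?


~0b10011110010000001000111011001111 = 0b1100001101111110111000100110000 = 1639936304 (32-bit unsigned)

1639936304


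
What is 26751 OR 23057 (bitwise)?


0b110100001111111 | 0b101101000010001 = 0b111101001111111 = 31359

31359


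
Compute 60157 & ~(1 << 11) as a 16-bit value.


60157 & ~(1 << 11) = 58109

58109


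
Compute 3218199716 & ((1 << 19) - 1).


3218199716 & 524287 = 119972

119972


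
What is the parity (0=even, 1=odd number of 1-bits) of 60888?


0b1110110111011000 has 10 ones => parity 0

0


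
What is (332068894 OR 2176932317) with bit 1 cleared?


Step 1: 332068894 | 2176932317 = 2479618527
Step 2: 2479618527 & ~(1 << 1) = 2479618525

2479618525


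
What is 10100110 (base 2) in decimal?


10100110 in decimal = 166

166


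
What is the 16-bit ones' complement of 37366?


37366 ^ 65535 = 28169

28169


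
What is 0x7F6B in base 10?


7F6B hex = 32619 decimal

32619


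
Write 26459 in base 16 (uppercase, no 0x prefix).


26459 = 675B hex

675B


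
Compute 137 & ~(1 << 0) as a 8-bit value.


137 & ~(1 << 0) = 136

136


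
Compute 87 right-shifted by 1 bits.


0b1010111 >> 1 = 0b101011 = 43

43


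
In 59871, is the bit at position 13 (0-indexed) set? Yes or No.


0b1110100111011111, bit 13 = 1. Yes

Yes


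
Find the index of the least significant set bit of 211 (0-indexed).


0b11010011. Lowest set bit at position 0

0


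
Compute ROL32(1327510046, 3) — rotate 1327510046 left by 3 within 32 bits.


Rotate 0b1001111001000000011001000011110 left by 3 (32-bit) = 0b1111001000000011001000011110010 = 2030145778

2030145778


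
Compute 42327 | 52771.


0b1010010101010111 | 0b1100111000100011 = 0b1110111101110111 = 61303

61303


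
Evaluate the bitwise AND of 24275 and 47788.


0b101111011010011 & 0b1011101010101100 = 0b1101010000000 = 6784

6784


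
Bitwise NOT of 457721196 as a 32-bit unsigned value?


~0b11011010010000100010101101100 = 0b11100100101101111011101010010011 = 3837246099 (32-bit unsigned)

3837246099


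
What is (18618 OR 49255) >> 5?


Step 1: 18618 | 49255 = 51455
Step 2: 51455 >> 5 = 1607

1607


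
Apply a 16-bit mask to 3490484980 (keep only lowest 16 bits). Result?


3490484980 & 65535 = 37620

37620


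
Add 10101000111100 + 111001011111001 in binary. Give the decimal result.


10101000111100 + 111001011111001 = 1001110100110101 = 40245

40245


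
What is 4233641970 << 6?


0b11111100010110000011111111110010 << 6 = 0b11111100010110000011111111110010000000 = 270953086080

270953086080


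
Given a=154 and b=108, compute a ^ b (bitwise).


154 ^ 108 = 246

246


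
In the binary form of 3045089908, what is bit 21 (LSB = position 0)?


0b10110101100000000110001001110100, position 21 = 0

0


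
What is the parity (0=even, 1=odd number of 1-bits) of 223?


0b11011111 has 7 ones => parity 1

1


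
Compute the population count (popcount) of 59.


0b111011 has 5 set bits

5


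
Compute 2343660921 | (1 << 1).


2343660921 | (1 << 1) = 2343660921 | 2 = 2343660923

2343660923


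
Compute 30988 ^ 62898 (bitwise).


0b111100100001100 ^ 0b1111010110110010 = 0b1000110010111110 = 36030

36030


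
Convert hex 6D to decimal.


6D hex = 109 decimal

109


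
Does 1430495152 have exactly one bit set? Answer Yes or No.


0b1010101010000111001111110110000. Multiple bits set => No

No


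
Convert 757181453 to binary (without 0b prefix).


757181453 = 101101001000011010110000001101 in binary

101101001000011010110000001101


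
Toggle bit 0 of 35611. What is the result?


35611 ^ (1 << 0) = 35611 ^ 1 = 35610

35610


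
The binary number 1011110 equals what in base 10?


1011110 in decimal = 94

94


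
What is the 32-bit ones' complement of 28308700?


28308700 ^ 4294967295 = 4266658595

4266658595


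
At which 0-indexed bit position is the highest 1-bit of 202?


0b11001010. Highest set bit at position 7

7


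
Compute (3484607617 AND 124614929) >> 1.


Step 1: 3484607617 & 124614929 = 119562241
Step 2: 119562241 >> 1 = 59781120

59781120


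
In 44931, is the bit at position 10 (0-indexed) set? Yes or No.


0b1010111110000011, bit 10 = 1. Yes

Yes


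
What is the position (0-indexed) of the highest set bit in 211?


0b11010011. Highest set bit at position 7

7


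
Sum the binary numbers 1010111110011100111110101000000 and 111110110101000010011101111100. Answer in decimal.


1010111110011100111110101000000 + 111110110101000010011101111100 = 10010110101000101010010010111100 = 2527241404

2527241404


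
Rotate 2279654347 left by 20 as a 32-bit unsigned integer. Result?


Rotate 0b10000111111000001100001111001011 left by 20 (32-bit) = 0b111100101110000111111000001100 = 1018723852

1018723852


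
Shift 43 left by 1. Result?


0b101011 << 1 = 0b1010110 = 86

86


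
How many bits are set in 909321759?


0b110110001100110010011000011111 has 16 set bits

16


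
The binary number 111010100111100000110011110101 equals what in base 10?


111010100111100000110011110101 in decimal = 983436533

983436533


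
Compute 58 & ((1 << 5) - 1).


58 & 31 = 26

26


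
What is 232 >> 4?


0b11101000 >> 4 = 0b1110 = 14

14


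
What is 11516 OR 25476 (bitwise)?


0b10110011111100 | 0b110001110000100 = 0b110111111111100 = 28668

28668


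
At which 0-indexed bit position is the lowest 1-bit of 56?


0b111000. Lowest set bit at position 3

3


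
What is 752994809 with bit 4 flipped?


752994809 ^ (1 << 4) = 752994809 ^ 16 = 752994793

752994793


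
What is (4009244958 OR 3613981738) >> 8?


Step 1: 4009244958 | 3613981738 = 4294507838
Step 2: 4294507838 >> 8 = 16775421

16775421


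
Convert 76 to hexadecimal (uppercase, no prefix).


76 = 4C hex

4C


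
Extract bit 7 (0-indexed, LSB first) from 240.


0b11110000, position 7 = 1

1


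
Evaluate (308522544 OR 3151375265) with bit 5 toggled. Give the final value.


Step 1: 308522544 | 3151375265 = 3153571761
Step 2: 3153571761 ^ (1 << 5) = 3153571761 ^ 32 = 3153571729

3153571729


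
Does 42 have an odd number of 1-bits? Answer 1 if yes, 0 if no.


0b101010 has 3 ones => parity 1

1


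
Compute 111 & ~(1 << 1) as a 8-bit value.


111 & ~(1 << 1) = 109

109


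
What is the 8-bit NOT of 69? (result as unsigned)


~0b1000101 = 0b10111010 = 186 (8-bit unsigned)

186
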